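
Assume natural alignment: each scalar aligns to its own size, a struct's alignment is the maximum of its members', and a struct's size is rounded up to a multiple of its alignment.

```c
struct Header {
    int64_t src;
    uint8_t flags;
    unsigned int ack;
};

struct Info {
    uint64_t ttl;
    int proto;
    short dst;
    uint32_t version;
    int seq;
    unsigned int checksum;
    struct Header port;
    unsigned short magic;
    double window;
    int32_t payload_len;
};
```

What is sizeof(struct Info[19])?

1368

Header: 0..8  src  (8B, 8-aligned); 8..9  flags  (1B, 1-aligned); 9..12  -- padding (3B); 12..16  ack  (4B, 4-aligned); sizeof = 16, alignof = 8
0..8  ttl  (8B, 8-aligned)
8..12  proto  (4B, 4-aligned)
12..14  dst  (2B, 2-aligned)
14..16  -- padding (2B)
16..20  version  (4B, 4-aligned)
20..24  seq  (4B, 4-aligned)
24..28  checksum  (4B, 4-aligned)
28..32  -- padding (4B)
32..48  port  (16B, 8-aligned)
48..50  magic  (2B, 2-aligned)
50..56  -- padding (6B)
56..64  window  (8B, 8-aligned)
64..68  payload_len  (4B, 4-aligned)
68..72  -- tail padding (4B)
sizeof = 72, alignof = 8
array of 19: 19 × 72 = 1368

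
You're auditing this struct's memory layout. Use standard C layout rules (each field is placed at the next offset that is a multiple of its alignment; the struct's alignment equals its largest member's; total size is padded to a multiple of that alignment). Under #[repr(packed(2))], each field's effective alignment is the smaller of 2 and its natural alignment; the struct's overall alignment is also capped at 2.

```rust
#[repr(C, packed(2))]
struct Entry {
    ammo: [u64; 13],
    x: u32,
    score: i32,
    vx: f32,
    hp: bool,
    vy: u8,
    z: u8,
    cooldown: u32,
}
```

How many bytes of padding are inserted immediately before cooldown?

@0: ammo [104B, align 2] → 104
@104: x [4B, align 2] → 108
@108: score [4B, align 2] → 112
@112: vx [4B, align 2] → 116
@116: hp [1B, align 1] → 117
@117: vy [1B, align 1] → 118
@118: z [1B, align 1] → 119
+1 pad (align 2)
@120: cooldown [4B, align 2] → 124

1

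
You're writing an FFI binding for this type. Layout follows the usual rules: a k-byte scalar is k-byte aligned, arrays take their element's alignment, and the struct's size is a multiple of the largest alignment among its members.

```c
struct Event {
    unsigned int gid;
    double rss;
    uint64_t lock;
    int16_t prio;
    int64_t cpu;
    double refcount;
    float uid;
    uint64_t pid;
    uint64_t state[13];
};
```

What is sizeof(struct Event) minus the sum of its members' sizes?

14

0..4  gid  (4B, 4-aligned)
4..8  -- padding (4B)
8..16  rss  (8B, 8-aligned)
16..24  lock  (8B, 8-aligned)
24..26  prio  (2B, 2-aligned)
26..32  -- padding (6B)
32..40  cpu  (8B, 8-aligned)
40..48  refcount  (8B, 8-aligned)
48..52  uid  (4B, 4-aligned)
52..56  -- padding (4B)
56..64  pid  (8B, 8-aligned)
64..168  state  (104B, 8-aligned)
sizeof = 168, alignof = 8
data bytes 154, size 168 → padding 14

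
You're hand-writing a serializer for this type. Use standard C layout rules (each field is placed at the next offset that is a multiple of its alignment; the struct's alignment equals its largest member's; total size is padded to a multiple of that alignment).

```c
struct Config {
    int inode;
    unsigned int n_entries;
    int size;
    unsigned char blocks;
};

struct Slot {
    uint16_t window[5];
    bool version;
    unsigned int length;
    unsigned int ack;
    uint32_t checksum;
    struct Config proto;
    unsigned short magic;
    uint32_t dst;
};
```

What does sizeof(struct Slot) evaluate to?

48

Config: inode at 0 (size 4, align 4) → ends 4; n_entries at 4 (size 4, align 4) → ends 8; size at 8 (size 4, align 4) → ends 12; blocks at 12 (size 1, align 1) → ends 13; tail pad 3 to reach multiple of 4; total 16 bytes, alignment 4
window at 0 (size 10, align 2) → ends 10
version at 10 (size 1, align 1) → ends 11
pad 1 to align 4 for length
length at 12 (size 4, align 4) → ends 16
ack at 16 (size 4, align 4) → ends 20
checksum at 20 (size 4, align 4) → ends 24
proto at 24 (size 16, align 4) → ends 40
magic at 40 (size 2, align 2) → ends 42
pad 2 to align 4 for dst
dst at 44 (size 4, align 4) → ends 48
total 48 bytes, alignment 4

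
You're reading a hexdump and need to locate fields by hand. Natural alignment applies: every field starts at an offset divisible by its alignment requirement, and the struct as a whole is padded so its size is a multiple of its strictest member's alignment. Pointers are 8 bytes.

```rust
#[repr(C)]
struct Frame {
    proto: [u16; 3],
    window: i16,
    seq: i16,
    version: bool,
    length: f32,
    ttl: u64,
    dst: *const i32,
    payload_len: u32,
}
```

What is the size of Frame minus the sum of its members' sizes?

proto at 0 (size 6, align 2) → ends 6
window at 6 (size 2, align 2) → ends 8
seq at 8 (size 2, align 2) → ends 10
version at 10 (size 1, align 1) → ends 11
pad 1 to align 4 for length
length at 12 (size 4, align 4) → ends 16
ttl at 16 (size 8, align 8) → ends 24
dst at 24 (size 8, align 8) → ends 32
payload_len at 32 (size 4, align 4) → ends 36
tail pad 4 to reach multiple of 8
total 40 bytes, alignment 8
data bytes 35, size 40 → padding 5

5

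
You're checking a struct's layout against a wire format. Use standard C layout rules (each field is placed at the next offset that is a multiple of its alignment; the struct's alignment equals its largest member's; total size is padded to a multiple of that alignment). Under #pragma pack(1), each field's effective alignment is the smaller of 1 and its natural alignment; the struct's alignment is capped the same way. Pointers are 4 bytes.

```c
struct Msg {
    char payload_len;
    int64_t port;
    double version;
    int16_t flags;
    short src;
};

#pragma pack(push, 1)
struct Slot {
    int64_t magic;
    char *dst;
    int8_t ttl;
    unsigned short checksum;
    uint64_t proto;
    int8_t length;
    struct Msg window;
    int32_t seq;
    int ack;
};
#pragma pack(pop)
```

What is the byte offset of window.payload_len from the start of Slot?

Msg: payload_len at 0 (size 1, align 1) → ends 1; pad 7 to align 8 for port; port at 8 (size 8, align 8) → ends 16; version at 16 (size 8, align 8) → ends 24; flags at 24 (size 2, align 2) → ends 26; src at 26 (size 2, align 2) → ends 28; tail pad 4 to reach multiple of 8; total 32 bytes, alignment 8
magic at 0 (size 8, align 1) → ends 8
dst at 8 (size 4, align 1) → ends 12
ttl at 12 (size 1, align 1) → ends 13
checksum at 13 (size 2, align 1) → ends 15
proto at 15 (size 8, align 1) → ends 23
length at 23 (size 1, align 1) → ends 24
window at 24 (size 32, align 1) → ends 56
within Msg: payload_len at 0
24 + 0 = 24

24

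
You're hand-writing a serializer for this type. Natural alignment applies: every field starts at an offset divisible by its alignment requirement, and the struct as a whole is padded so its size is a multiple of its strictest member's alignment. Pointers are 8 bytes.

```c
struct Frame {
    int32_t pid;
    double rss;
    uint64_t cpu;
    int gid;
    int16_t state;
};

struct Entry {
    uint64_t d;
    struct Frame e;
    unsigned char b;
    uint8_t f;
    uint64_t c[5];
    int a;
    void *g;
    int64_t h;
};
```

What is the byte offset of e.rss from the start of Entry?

Frame: 0..4  pid  (4B, 4-aligned); 4..8  -- padding (4B); 8..16  rss  (8B, 8-aligned); 16..24  cpu  (8B, 8-aligned); 24..28  gid  (4B, 4-aligned); 28..30  state  (2B, 2-aligned); 30..32  -- tail padding (2B); sizeof = 32, alignof = 8
0..8  d  (8B, 8-aligned)
8..40  e  (32B, 8-aligned)
within Frame: rss at 8
8 + 8 = 16

16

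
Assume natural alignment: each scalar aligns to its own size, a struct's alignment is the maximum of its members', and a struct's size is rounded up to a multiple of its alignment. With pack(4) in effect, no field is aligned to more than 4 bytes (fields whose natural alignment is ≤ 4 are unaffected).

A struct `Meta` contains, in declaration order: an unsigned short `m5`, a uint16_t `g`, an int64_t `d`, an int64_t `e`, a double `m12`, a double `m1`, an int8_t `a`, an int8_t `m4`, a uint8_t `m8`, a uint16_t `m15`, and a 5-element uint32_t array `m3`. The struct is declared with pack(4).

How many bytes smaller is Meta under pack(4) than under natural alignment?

natural layout:
  m5 at 0 (size 2, align 2) → ends 2
  g at 2 (size 2, align 2) → ends 4
  pad 4 to align 8 for d
  d at 8 (size 8, align 8) → ends 16
  e at 16 (size 8, align 8) → ends 24
  m12 at 24 (size 8, align 8) → ends 32
  m1 at 32 (size 8, align 8) → ends 40
  a at 40 (size 1, align 1) → ends 41
  m4 at 41 (size 1, align 1) → ends 42
  m8 at 42 (size 1, align 1) → ends 43
  pad 1 to align 2 for m15
  m15 at 44 (size 2, align 2) → ends 46
  pad 2 to align 4 for m3
  m3 at 48 (size 20, align 4) → ends 68
  tail pad 4 to reach multiple of 8
  total 72 bytes, alignment 8
packed(4) layout:
  m5 at 0 (size 2, align 2) → ends 2
  g at 2 (size 2, align 2) → ends 4
  d at 4 (size 8, align 4) → ends 12
  e at 12 (size 8, align 4) → ends 20
  m12 at 20 (size 8, align 4) → ends 28
  m1 at 28 (size 8, align 4) → ends 36
  a at 36 (size 1, align 1) → ends 37
  m4 at 37 (size 1, align 1) → ends 38
  m8 at 38 (size 1, align 1) → ends 39
  pad 1 to align 2 for m15
  m15 at 40 (size 2, align 2) → ends 42
  pad 2 to align 4 for m3
  m3 at 44 (size 20, align 4) → ends 64
  total 64 bytes, alignment 4
72 − 64 = 8

8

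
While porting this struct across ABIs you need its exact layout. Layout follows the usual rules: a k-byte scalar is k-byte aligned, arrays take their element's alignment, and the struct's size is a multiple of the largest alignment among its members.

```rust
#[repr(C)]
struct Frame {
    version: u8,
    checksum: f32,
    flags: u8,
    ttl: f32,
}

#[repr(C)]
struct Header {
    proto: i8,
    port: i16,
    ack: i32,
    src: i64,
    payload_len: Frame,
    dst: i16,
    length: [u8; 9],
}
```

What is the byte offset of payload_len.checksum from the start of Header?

20

Frame: version at 0 (size 1, align 1) → ends 1; pad 3 to align 4 for checksum; checksum at 4 (size 4, align 4) → ends 8; flags at 8 (size 1, align 1) → ends 9; pad 3 to align 4 for ttl; ttl at 12 (size 4, align 4) → ends 16; total 16 bytes, alignment 4
proto at 0 (size 1, align 1) → ends 1
pad 1 to align 2 for port
port at 2 (size 2, align 2) → ends 4
ack at 4 (size 4, align 4) → ends 8
src at 8 (size 8, align 8) → ends 16
payload_len at 16 (size 16, align 4) → ends 32
within Frame: checksum at 4
16 + 4 = 20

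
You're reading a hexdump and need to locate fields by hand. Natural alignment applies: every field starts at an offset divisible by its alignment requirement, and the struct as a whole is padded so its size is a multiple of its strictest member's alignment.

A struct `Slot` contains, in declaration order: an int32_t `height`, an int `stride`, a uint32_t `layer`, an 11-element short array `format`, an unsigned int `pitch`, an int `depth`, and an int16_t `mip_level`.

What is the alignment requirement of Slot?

member alignments: height=4, stride=4, layer=4, format=2, pitch=4, depth=4, mip_level=2
max = 4

4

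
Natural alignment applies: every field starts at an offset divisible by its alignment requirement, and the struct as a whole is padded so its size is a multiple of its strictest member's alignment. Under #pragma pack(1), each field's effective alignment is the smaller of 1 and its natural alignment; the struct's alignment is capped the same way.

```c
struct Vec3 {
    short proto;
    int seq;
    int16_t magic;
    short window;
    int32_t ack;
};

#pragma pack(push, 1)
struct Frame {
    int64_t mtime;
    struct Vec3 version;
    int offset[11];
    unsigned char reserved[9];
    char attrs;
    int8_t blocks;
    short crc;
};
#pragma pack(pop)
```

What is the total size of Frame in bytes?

Vec3: 0..2  proto  (2B, 2-aligned); 2..4  -- padding (2B); 4..8  seq  (4B, 4-aligned); 8..10  magic  (2B, 2-aligned); 10..12  window  (2B, 2-aligned); 12..16  ack  (4B, 4-aligned); sizeof = 16, alignof = 4
0..8  mtime  (8B, 1-aligned)
8..24  version  (16B, 1-aligned)
24..68  offset  (44B, 1-aligned)
68..77  reserved  (9B, 1-aligned)
77..78  attrs  (1B, 1-aligned)
78..79  blocks  (1B, 1-aligned)
79..81  crc  (2B, 1-aligned)
sizeof = 81, alignof = 1

81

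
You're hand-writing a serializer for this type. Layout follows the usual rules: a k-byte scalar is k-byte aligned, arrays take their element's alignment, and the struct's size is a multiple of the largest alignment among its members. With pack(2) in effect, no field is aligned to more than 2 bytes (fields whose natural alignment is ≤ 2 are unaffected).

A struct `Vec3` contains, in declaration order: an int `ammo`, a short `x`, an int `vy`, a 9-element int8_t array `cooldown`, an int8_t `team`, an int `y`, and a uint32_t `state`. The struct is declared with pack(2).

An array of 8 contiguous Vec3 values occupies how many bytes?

224

@0: ammo [4B, align 2] → 4
@4: x [2B, align 2] → 6
@6: vy [4B, align 2] → 10
@10: cooldown [9B, align 1] → 19
@19: team [1B, align 1] → 20
@20: y [4B, align 2] → 24
@24: state [4B, align 2] → 28
size 28, align 2
array of 8: 8 × 28 = 224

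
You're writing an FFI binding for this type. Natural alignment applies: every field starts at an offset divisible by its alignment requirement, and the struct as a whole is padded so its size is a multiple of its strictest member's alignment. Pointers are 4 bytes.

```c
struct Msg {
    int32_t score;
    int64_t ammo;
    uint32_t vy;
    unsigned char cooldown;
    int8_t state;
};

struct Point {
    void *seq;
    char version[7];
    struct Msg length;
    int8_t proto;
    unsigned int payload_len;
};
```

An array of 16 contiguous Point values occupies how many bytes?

Msg: @0: score [4B, align 4] → 4; +4 pad (align 8); @8: ammo [8B, align 8] → 16; @16: vy [4B, align 4] → 20; @20: cooldown [1B, align 1] → 21; @21: state [1B, align 1] → 22; +2 tail pad (align 8); size 24, align 8
@0: seq [4B, align 4] → 4
@4: version [7B, align 1] → 11
+5 pad (align 8)
@16: length [24B, align 8] → 40
@40: proto [1B, align 1] → 41
+3 pad (align 4)
@44: payload_len [4B, align 4] → 48
size 48, align 8
array of 16: 16 × 48 = 768

768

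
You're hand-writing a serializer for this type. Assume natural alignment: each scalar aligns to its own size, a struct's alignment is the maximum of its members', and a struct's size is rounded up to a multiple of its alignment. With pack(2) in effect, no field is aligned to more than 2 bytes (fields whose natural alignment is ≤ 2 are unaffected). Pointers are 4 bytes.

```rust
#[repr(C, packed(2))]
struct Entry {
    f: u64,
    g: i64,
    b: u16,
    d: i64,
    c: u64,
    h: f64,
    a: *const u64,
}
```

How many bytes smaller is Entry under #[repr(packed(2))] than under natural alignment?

10

natural layout:
  0..8  f  (8B, 8-aligned)
  8..16  g  (8B, 8-aligned)
  16..18  b  (2B, 2-aligned)
  18..24  -- padding (6B)
  24..32  d  (8B, 8-aligned)
  32..40  c  (8B, 8-aligned)
  40..48  h  (8B, 8-aligned)
  48..52  a  (4B, 4-aligned)
  52..56  -- tail padding (4B)
  sizeof = 56, alignof = 8
packed(2) layout:
  0..8  f  (8B, 2-aligned)
  8..16  g  (8B, 2-aligned)
  16..18  b  (2B, 2-aligned)
  18..26  d  (8B, 2-aligned)
  26..34  c  (8B, 2-aligned)
  34..42  h  (8B, 2-aligned)
  42..46  a  (4B, 2-aligned)
  sizeof = 46, alignof = 2
56 − 46 = 10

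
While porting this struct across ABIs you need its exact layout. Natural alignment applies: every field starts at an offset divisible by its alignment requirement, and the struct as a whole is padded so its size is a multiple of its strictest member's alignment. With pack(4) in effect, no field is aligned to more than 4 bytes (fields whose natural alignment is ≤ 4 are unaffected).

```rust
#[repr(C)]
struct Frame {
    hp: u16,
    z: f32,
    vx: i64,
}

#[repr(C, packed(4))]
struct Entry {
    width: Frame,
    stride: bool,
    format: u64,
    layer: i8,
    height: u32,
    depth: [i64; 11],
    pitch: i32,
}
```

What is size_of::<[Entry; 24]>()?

Frame: hp at 0 (size 2, align 2) → ends 2; pad 2 to align 4 for z; z at 4 (size 4, align 4) → ends 8; vx at 8 (size 8, align 8) → ends 16; total 16 bytes, alignment 8
width at 0 (size 16, align 4) → ends 16
stride at 16 (size 1, align 1) → ends 17
pad 3 to align 4 for format
format at 20 (size 8, align 4) → ends 28
layer at 28 (size 1, align 1) → ends 29
pad 3 to align 4 for height
height at 32 (size 4, align 4) → ends 36
depth at 36 (size 88, align 4) → ends 124
pitch at 124 (size 4, align 4) → ends 128
total 128 bytes, alignment 4
array of 24: 24 × 128 = 3072

3072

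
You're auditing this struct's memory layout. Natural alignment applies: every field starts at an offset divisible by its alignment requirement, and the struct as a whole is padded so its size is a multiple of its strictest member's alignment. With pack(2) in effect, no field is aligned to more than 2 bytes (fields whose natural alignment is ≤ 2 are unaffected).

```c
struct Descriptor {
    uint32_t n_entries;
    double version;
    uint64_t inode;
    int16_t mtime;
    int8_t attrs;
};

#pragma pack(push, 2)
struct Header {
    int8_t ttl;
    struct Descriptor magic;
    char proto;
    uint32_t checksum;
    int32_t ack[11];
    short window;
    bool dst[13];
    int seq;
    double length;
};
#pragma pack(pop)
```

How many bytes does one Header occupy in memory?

Descriptor: 0..4  n_entries  (4B, 4-aligned); 4..8  -- padding (4B); 8..16  version  (8B, 8-aligned); 16..24  inode  (8B, 8-aligned); 24..26  mtime  (2B, 2-aligned); 26..27  attrs  (1B, 1-aligned); 27..32  -- tail padding (5B); sizeof = 32, alignof = 8
0..1  ttl  (1B, 1-aligned)
1..2  -- padding (1B)
2..34  magic  (32B, 2-aligned)
34..35  proto  (1B, 1-aligned)
35..36  -- padding (1B)
36..40  checksum  (4B, 2-aligned)
40..84  ack  (44B, 2-aligned)
84..86  window  (2B, 2-aligned)
86..99  dst  (13B, 1-aligned)
99..100  -- padding (1B)
100..104  seq  (4B, 2-aligned)
104..112  length  (8B, 2-aligned)
sizeof = 112, alignof = 2

112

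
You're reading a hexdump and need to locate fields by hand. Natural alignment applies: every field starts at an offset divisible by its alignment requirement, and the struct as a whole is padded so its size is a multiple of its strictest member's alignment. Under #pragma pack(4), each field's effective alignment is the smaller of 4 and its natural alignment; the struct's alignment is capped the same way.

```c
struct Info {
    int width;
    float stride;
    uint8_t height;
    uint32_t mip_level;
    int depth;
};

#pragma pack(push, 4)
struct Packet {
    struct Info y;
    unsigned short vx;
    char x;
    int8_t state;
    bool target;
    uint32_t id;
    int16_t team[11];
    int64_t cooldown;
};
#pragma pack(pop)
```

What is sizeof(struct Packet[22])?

1408

Info: 0..4  width  (4B, 4-aligned); 4..8  stride  (4B, 4-aligned); 8..9  height  (1B, 1-aligned); 9..12  -- padding (3B); 12..16  mip_level  (4B, 4-aligned); 16..20  depth  (4B, 4-aligned); sizeof = 20, alignof = 4
0..20  y  (20B, 4-aligned)
20..22  vx  (2B, 2-aligned)
22..23  x  (1B, 1-aligned)
23..24  state  (1B, 1-aligned)
24..25  target  (1B, 1-aligned)
25..28  -- padding (3B)
28..32  id  (4B, 4-aligned)
32..54  team  (22B, 2-aligned)
54..56  -- padding (2B)
56..64  cooldown  (8B, 4-aligned)
sizeof = 64, alignof = 4
array of 22: 22 × 64 = 1408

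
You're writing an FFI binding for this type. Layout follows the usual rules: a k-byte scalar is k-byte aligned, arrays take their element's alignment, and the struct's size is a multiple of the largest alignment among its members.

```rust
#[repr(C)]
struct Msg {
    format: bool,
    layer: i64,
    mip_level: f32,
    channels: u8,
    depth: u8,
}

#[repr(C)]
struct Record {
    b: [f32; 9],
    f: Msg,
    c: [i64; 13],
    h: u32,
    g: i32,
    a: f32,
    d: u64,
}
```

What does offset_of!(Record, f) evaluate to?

Msg: @0: format [1B, align 1] → 1; +7 pad (align 8); @8: layer [8B, align 8] → 16; @16: mip_level [4B, align 4] → 20; @20: channels [1B, align 1] → 21; @21: depth [1B, align 1] → 22; +2 tail pad (align 8); size 24, align 8
@0: b [36B, align 4] → 36
+4 pad (align 8)
@40: f [24B, align 8] → 64

40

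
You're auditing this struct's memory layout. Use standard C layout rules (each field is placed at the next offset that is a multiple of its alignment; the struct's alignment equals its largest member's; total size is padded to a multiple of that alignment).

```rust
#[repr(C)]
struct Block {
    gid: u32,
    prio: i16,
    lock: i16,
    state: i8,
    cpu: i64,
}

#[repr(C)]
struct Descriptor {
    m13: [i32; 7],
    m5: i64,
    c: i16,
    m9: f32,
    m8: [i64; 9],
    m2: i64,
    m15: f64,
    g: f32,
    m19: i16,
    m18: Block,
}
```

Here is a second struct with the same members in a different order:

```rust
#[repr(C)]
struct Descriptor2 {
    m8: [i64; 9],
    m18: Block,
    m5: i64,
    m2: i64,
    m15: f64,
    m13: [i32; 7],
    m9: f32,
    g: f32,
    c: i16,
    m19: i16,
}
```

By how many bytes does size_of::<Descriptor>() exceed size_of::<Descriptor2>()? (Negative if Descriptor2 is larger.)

8

Block: @0: gid [4B, align 4] → 4; @4: prio [2B, align 2] → 6; @6: lock [2B, align 2] → 8; @8: state [1B, align 1] → 9; +7 pad (align 8); @16: cpu [8B, align 8] → 24; size 24, align 8
@0: m13 [28B, align 4] → 28
+4 pad (align 8)
@32: m5 [8B, align 8] → 40
@40: c [2B, align 2] → 42
+2 pad (align 4)
@44: m9 [4B, align 4] → 48
@48: m8 [72B, align 8] → 120
@120: m2 [8B, align 8] → 128
@128: m15 [8B, align 8] → 136
@136: g [4B, align 4] → 140
@140: m19 [2B, align 2] → 142
+2 pad (align 8)
@144: m18 [24B, align 8] → 168
size 168, align 8
— Descriptor2 —
@0: m8 [72B, align 8] → 72
@72: m18 [24B, align 8] → 96
@96: m5 [8B, align 8] → 104
@104: m2 [8B, align 8] → 112
@112: m15 [8B, align 8] → 120
@120: m13 [28B, align 4] → 148
@148: m9 [4B, align 4] → 152
@152: g [4B, align 4] → 156
@156: c [2B, align 2] → 158
@158: m19 [2B, align 2] → 160
size 160, align 8
168 − 160 = 8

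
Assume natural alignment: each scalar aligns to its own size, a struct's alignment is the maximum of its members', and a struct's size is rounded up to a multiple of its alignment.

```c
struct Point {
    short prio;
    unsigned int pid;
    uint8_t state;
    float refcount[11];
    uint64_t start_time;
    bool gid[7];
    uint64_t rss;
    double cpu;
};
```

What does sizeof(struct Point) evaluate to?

88

prio at 0 (size 2, align 2) → ends 2
pad 2 to align 4 for pid
pid at 4 (size 4, align 4) → ends 8
state at 8 (size 1, align 1) → ends 9
pad 3 to align 4 for refcount
refcount at 12 (size 44, align 4) → ends 56
start_time at 56 (size 8, align 8) → ends 64
gid at 64 (size 7, align 1) → ends 71
pad 1 to align 8 for rss
rss at 72 (size 8, align 8) → ends 80
cpu at 80 (size 8, align 8) → ends 88
total 88 bytes, alignment 8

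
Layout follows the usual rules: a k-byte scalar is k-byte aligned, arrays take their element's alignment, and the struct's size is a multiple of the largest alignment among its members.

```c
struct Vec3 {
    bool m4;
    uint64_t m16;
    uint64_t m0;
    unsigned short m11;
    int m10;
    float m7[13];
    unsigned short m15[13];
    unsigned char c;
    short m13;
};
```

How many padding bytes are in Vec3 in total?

@0: m4 [1B, align 1] → 1
+7 pad (align 8)
@8: m16 [8B, align 8] → 16
@16: m0 [8B, align 8] → 24
@24: m11 [2B, align 2] → 26
+2 pad (align 4)
@28: m10 [4B, align 4] → 32
@32: m7 [52B, align 4] → 84
@84: m15 [26B, align 2] → 110
@110: c [1B, align 1] → 111
+1 pad (align 2)
@112: m13 [2B, align 2] → 114
+6 tail pad (align 8)
size 120, align 8
data bytes 104, size 120 → padding 16

16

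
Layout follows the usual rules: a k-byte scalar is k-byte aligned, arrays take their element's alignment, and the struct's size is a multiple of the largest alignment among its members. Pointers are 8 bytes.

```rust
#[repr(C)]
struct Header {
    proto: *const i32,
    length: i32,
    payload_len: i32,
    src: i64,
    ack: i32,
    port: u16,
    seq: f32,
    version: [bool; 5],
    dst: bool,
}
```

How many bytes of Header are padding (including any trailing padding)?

8

0..8  proto  (8B, 8-aligned)
8..12  length  (4B, 4-aligned)
12..16  payload_len  (4B, 4-aligned)
16..24  src  (8B, 8-aligned)
24..28  ack  (4B, 4-aligned)
28..30  port  (2B, 2-aligned)
30..32  -- padding (2B)
32..36  seq  (4B, 4-aligned)
36..41  version  (5B, 1-aligned)
41..42  dst  (1B, 1-aligned)
42..48  -- tail padding (6B)
sizeof = 48, alignof = 8
data bytes 40, size 48 → padding 8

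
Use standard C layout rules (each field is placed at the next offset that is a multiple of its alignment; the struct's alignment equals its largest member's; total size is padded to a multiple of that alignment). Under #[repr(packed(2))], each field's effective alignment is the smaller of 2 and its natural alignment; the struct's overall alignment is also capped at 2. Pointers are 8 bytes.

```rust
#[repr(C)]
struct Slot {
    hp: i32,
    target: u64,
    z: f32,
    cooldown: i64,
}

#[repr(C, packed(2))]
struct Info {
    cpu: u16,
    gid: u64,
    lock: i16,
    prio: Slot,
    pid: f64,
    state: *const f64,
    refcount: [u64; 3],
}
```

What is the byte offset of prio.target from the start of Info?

Slot: 0..4  hp  (4B, 4-aligned); 4..8  -- padding (4B); 8..16  target  (8B, 8-aligned); 16..20  z  (4B, 4-aligned); 20..24  -- padding (4B); 24..32  cooldown  (8B, 8-aligned); sizeof = 32, alignof = 8
0..2  cpu  (2B, 2-aligned)
2..10  gid  (8B, 2-aligned)
10..12  lock  (2B, 2-aligned)
12..44  prio  (32B, 2-aligned)
within Slot: target at 8
12 + 8 = 20

20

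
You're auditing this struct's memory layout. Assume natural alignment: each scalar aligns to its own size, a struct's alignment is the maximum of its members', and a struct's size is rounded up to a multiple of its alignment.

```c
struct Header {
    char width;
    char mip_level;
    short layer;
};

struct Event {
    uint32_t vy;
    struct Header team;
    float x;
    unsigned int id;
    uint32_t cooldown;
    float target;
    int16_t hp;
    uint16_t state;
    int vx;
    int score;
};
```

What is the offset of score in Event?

32

Header: 0..1  width  (1B, 1-aligned); 1..2  mip_level  (1B, 1-aligned); 2..4  layer  (2B, 2-aligned); sizeof = 4, alignof = 2
0..4  vy  (4B, 4-aligned)
4..8  team  (4B, 2-aligned)
8..12  x  (4B, 4-aligned)
12..16  id  (4B, 4-aligned)
16..20  cooldown  (4B, 4-aligned)
20..24  target  (4B, 4-aligned)
24..26  hp  (2B, 2-aligned)
26..28  state  (2B, 2-aligned)
28..32  vx  (4B, 4-aligned)
32..36  score  (4B, 4-aligned)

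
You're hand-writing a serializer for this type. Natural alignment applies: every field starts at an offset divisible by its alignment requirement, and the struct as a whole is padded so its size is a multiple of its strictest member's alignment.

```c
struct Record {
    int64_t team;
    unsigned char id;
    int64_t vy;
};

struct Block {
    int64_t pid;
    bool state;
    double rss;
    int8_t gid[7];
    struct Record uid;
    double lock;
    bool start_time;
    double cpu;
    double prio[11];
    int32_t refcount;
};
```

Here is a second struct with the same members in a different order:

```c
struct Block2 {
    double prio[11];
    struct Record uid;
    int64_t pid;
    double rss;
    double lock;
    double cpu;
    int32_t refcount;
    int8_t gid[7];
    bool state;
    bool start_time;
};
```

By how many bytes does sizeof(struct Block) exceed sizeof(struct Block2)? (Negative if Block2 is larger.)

Record: @0: team [8B, align 8] → 8; @8: id [1B, align 1] → 9; +7 pad (align 8); @16: vy [8B, align 8] → 24; size 24, align 8
@0: pid [8B, align 8] → 8
@8: state [1B, align 1] → 9
+7 pad (align 8)
@16: rss [8B, align 8] → 24
@24: gid [7B, align 1] → 31
+1 pad (align 8)
@32: uid [24B, align 8] → 56
@56: lock [8B, align 8] → 64
@64: start_time [1B, align 1] → 65
+7 pad (align 8)
@72: cpu [8B, align 8] → 80
@80: prio [88B, align 8] → 168
@168: refcount [4B, align 4] → 172
+4 tail pad (align 8)
size 176, align 8
— Block2 —
@0: prio [88B, align 8] → 88
@88: uid [24B, align 8] → 112
@112: pid [8B, align 8] → 120
@120: rss [8B, align 8] → 128
@128: lock [8B, align 8] → 136
@136: cpu [8B, align 8] → 144
@144: refcount [4B, align 4] → 148
@148: gid [7B, align 1] → 155
@155: state [1B, align 1] → 156
@156: start_time [1B, align 1] → 157
+3 tail pad (align 8)
size 160, align 8
176 − 160 = 16

16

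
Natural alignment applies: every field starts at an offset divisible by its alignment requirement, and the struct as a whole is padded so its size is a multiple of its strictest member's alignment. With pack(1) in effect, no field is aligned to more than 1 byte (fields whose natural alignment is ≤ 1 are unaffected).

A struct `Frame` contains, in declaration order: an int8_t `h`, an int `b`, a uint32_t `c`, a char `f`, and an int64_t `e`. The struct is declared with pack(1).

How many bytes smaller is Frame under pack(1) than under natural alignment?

natural layout:
  h at 0 (size 1, align 1) → ends 1
  pad 3 to align 4 for b
  b at 4 (size 4, align 4) → ends 8
  c at 8 (size 4, align 4) → ends 12
  f at 12 (size 1, align 1) → ends 13
  pad 3 to align 8 for e
  e at 16 (size 8, align 8) → ends 24
  total 24 bytes, alignment 8
packed(1) layout:
  h at 0 (size 1, align 1) → ends 1
  b at 1 (size 4, align 1) → ends 5
  c at 5 (size 4, align 1) → ends 9
  f at 9 (size 1, align 1) → ends 10
  e at 10 (size 8, align 1) → ends 18
  total 18 bytes, alignment 1
24 − 18 = 6

6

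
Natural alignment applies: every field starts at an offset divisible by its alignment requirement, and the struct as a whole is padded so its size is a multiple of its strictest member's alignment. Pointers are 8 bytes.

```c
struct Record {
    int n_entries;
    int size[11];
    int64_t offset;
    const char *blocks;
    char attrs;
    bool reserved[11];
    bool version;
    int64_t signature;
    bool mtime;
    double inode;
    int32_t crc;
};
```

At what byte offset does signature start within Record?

80

@0: n_entries [4B, align 4] → 4
@4: size [44B, align 4] → 48
@48: offset [8B, align 8] → 56
@56: blocks [8B, align 8] → 64
@64: attrs [1B, align 1] → 65
@65: reserved [11B, align 1] → 76
@76: version [1B, align 1] → 77
+3 pad (align 8)
@80: signature [8B, align 8] → 88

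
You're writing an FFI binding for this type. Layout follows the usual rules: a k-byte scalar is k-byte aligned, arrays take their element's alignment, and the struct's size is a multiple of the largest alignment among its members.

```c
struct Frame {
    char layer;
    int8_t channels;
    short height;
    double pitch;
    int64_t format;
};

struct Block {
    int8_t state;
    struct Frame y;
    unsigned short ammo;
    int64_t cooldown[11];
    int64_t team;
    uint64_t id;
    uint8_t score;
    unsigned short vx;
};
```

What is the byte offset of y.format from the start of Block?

Frame: 0..1  layer  (1B, 1-aligned); 1..2  channels  (1B, 1-aligned); 2..4  height  (2B, 2-aligned); 4..8  -- padding (4B); 8..16  pitch  (8B, 8-aligned); 16..24  format  (8B, 8-aligned); sizeof = 24, alignof = 8
0..1  state  (1B, 1-aligned)
1..8  -- padding (7B)
8..32  y  (24B, 8-aligned)
within Frame: format at 16
8 + 16 = 24

24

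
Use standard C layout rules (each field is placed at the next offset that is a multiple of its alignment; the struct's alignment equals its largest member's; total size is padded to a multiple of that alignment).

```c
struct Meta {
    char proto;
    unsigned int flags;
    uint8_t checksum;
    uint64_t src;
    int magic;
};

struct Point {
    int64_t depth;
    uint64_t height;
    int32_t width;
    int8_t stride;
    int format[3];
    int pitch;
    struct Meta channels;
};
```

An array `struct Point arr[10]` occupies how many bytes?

Meta: 0..1  proto  (1B, 1-aligned); 1..4  -- padding (3B); 4..8  flags  (4B, 4-aligned); 8..9  checksum  (1B, 1-aligned); 9..16  -- padding (7B); 16..24  src  (8B, 8-aligned); 24..28  magic  (4B, 4-aligned); 28..32  -- tail padding (4B); sizeof = 32, alignof = 8
0..8  depth  (8B, 8-aligned)
8..16  height  (8B, 8-aligned)
16..20  width  (4B, 4-aligned)
20..21  stride  (1B, 1-aligned)
21..24  -- padding (3B)
24..36  format  (12B, 4-aligned)
36..40  pitch  (4B, 4-aligned)
40..72  channels  (32B, 8-aligned)
sizeof = 72, alignof = 8
array of 10: 10 × 72 = 720

720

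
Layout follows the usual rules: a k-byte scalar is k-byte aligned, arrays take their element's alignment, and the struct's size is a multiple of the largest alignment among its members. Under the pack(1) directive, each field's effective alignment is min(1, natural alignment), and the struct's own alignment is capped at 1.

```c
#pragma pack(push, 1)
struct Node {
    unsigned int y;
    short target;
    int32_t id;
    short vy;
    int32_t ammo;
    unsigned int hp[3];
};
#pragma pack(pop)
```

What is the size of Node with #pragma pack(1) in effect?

28

0..4  y  (4B, 1-aligned)
4..6  target  (2B, 1-aligned)
6..10  id  (4B, 1-aligned)
10..12  vy  (2B, 1-aligned)
12..16  ammo  (4B, 1-aligned)
16..28  hp  (12B, 1-aligned)
sizeof = 28, alignof = 1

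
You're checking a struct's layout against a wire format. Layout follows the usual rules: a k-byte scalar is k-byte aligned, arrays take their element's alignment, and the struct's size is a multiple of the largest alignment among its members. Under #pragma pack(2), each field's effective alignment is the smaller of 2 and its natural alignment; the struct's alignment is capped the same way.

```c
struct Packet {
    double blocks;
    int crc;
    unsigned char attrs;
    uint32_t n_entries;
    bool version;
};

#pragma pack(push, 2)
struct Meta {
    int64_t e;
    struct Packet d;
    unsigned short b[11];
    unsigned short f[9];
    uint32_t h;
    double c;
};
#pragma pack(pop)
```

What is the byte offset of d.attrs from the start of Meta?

20

Packet: 0..8  blocks  (8B, 8-aligned); 8..12  crc  (4B, 4-aligned); 12..13  attrs  (1B, 1-aligned); 13..16  -- padding (3B); 16..20  n_entries  (4B, 4-aligned); 20..21  version  (1B, 1-aligned); 21..24  -- tail padding (3B); sizeof = 24, alignof = 8
0..8  e  (8B, 2-aligned)
8..32  d  (24B, 2-aligned)
within Packet: attrs at 12
8 + 12 = 20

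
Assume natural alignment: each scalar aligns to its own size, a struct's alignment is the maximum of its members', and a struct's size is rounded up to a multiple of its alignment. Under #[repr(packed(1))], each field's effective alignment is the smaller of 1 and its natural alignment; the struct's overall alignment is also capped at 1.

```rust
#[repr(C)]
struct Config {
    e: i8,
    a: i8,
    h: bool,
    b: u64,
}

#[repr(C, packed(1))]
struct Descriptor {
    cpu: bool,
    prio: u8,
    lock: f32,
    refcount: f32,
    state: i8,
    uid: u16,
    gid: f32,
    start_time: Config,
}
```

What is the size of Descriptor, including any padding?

33

Config: e at 0 (size 1, align 1) → ends 1; a at 1 (size 1, align 1) → ends 2; h at 2 (size 1, align 1) → ends 3; pad 5 to align 8 for b; b at 8 (size 8, align 8) → ends 16; total 16 bytes, alignment 8
cpu at 0 (size 1, align 1) → ends 1
prio at 1 (size 1, align 1) → ends 2
lock at 2 (size 4, align 1) → ends 6
refcount at 6 (size 4, align 1) → ends 10
state at 10 (size 1, align 1) → ends 11
uid at 11 (size 2, align 1) → ends 13
gid at 13 (size 4, align 1) → ends 17
start_time at 17 (size 16, align 1) → ends 33
total 33 bytes, alignment 1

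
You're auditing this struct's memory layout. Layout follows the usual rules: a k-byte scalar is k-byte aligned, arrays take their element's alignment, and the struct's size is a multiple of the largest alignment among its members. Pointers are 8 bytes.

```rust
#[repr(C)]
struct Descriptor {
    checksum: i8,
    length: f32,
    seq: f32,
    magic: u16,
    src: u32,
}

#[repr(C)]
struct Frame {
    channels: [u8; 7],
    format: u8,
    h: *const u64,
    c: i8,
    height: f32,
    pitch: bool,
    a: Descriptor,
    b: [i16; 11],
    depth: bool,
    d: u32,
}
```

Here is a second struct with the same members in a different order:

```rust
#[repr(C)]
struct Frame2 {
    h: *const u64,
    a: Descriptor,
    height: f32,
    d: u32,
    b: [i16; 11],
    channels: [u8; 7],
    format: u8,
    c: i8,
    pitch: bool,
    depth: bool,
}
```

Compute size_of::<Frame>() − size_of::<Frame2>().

8

Descriptor: 0..1  checksum  (1B, 1-aligned); 1..4  -- padding (3B); 4..8  length  (4B, 4-aligned); 8..12  seq  (4B, 4-aligned); 12..14  magic  (2B, 2-aligned); 14..16  -- padding (2B); 16..20  src  (4B, 4-aligned); sizeof = 20, alignof = 4
0..7  channels  (7B, 1-aligned)
7..8  format  (1B, 1-aligned)
8..16  h  (8B, 8-aligned)
16..17  c  (1B, 1-aligned)
17..20  -- padding (3B)
20..24  height  (4B, 4-aligned)
24..25  pitch  (1B, 1-aligned)
25..28  -- padding (3B)
28..48  a  (20B, 4-aligned)
48..70  b  (22B, 2-aligned)
70..71  depth  (1B, 1-aligned)
71..72  -- padding (1B)
72..76  d  (4B, 4-aligned)
76..80  -- tail padding (4B)
sizeof = 80, alignof = 8
— Frame2 —
0..8  h  (8B, 8-aligned)
8..28  a  (20B, 4-aligned)
28..32  height  (4B, 4-aligned)
32..36  d  (4B, 4-aligned)
36..58  b  (22B, 2-aligned)
58..65  channels  (7B, 1-aligned)
65..66  format  (1B, 1-aligned)
66..67  c  (1B, 1-aligned)
67..68  pitch  (1B, 1-aligned)
68..69  depth  (1B, 1-aligned)
69..72  -- tail padding (3B)
sizeof = 72, alignof = 8
80 − 72 = 8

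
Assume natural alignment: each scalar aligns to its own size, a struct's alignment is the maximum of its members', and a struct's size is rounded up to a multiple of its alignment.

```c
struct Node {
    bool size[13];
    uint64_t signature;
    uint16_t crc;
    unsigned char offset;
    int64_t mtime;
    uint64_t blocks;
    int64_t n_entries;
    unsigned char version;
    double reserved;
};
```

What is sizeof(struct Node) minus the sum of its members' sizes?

0..13  size  (13B, 1-aligned)
13..16  -- padding (3B)
16..24  signature  (8B, 8-aligned)
24..26  crc  (2B, 2-aligned)
26..27  offset  (1B, 1-aligned)
27..32  -- padding (5B)
32..40  mtime  (8B, 8-aligned)
40..48  blocks  (8B, 8-aligned)
48..56  n_entries  (8B, 8-aligned)
56..57  version  (1B, 1-aligned)
57..64  -- padding (7B)
64..72  reserved  (8B, 8-aligned)
sizeof = 72, alignof = 8
data bytes 57, size 72 → padding 15

15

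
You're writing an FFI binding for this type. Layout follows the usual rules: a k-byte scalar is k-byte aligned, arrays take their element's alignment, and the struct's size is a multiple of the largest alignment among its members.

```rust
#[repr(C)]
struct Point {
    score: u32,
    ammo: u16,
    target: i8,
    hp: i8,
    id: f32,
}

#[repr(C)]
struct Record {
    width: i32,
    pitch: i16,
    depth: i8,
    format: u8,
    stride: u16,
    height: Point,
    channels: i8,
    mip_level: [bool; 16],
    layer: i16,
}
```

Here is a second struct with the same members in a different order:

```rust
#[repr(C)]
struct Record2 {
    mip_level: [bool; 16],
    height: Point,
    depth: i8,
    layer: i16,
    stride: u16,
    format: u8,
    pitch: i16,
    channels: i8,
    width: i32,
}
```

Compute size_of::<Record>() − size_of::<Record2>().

0

Point: @0: score [4B, align 4] → 4; @4: ammo [2B, align 2] → 6; @6: target [1B, align 1] → 7; @7: hp [1B, align 1] → 8; @8: id [4B, align 4] → 12; size 12, align 4
@0: width [4B, align 4] → 4
@4: pitch [2B, align 2] → 6
@6: depth [1B, align 1] → 7
@7: format [1B, align 1] → 8
@8: stride [2B, align 2] → 10
+2 pad (align 4)
@12: height [12B, align 4] → 24
@24: channels [1B, align 1] → 25
@25: mip_level [16B, align 1] → 41
+1 pad (align 2)
@42: layer [2B, align 2] → 44
size 44, align 4
— Record2 —
@0: mip_level [16B, align 1] → 16
@16: height [12B, align 4] → 28
@28: depth [1B, align 1] → 29
+1 pad (align 2)
@30: layer [2B, align 2] → 32
@32: stride [2B, align 2] → 34
@34: format [1B, align 1] → 35
+1 pad (align 2)
@36: pitch [2B, align 2] → 38
@38: channels [1B, align 1] → 39
+1 pad (align 4)
@40: width [4B, align 4] → 44
size 44, align 4
44 − 44 = 0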